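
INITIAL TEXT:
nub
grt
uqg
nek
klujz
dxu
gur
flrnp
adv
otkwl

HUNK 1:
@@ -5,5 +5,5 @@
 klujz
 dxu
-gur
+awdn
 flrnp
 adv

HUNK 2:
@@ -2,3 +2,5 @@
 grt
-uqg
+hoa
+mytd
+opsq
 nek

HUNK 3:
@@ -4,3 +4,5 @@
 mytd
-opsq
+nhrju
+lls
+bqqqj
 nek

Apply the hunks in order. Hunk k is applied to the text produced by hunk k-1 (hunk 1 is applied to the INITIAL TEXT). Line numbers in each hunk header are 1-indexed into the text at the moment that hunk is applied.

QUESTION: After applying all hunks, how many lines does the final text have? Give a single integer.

Answer: 14

Derivation:
Hunk 1: at line 5 remove [gur] add [awdn] -> 10 lines: nub grt uqg nek klujz dxu awdn flrnp adv otkwl
Hunk 2: at line 2 remove [uqg] add [hoa,mytd,opsq] -> 12 lines: nub grt hoa mytd opsq nek klujz dxu awdn flrnp adv otkwl
Hunk 3: at line 4 remove [opsq] add [nhrju,lls,bqqqj] -> 14 lines: nub grt hoa mytd nhrju lls bqqqj nek klujz dxu awdn flrnp adv otkwl
Final line count: 14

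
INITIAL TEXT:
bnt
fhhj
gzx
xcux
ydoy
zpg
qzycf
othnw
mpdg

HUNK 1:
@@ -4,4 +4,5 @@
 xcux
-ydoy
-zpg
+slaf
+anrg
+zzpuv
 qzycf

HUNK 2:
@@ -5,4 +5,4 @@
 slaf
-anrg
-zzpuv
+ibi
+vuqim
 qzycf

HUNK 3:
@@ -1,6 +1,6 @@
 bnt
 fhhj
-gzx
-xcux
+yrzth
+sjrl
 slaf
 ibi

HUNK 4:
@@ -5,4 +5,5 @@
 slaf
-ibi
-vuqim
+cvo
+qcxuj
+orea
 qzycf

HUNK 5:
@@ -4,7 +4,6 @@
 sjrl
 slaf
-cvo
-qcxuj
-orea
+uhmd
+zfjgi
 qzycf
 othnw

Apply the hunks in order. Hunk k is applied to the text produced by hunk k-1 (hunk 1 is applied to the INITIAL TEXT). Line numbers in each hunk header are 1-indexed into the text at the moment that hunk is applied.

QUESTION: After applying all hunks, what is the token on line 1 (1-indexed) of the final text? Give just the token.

Hunk 1: at line 4 remove [ydoy,zpg] add [slaf,anrg,zzpuv] -> 10 lines: bnt fhhj gzx xcux slaf anrg zzpuv qzycf othnw mpdg
Hunk 2: at line 5 remove [anrg,zzpuv] add [ibi,vuqim] -> 10 lines: bnt fhhj gzx xcux slaf ibi vuqim qzycf othnw mpdg
Hunk 3: at line 1 remove [gzx,xcux] add [yrzth,sjrl] -> 10 lines: bnt fhhj yrzth sjrl slaf ibi vuqim qzycf othnw mpdg
Hunk 4: at line 5 remove [ibi,vuqim] add [cvo,qcxuj,orea] -> 11 lines: bnt fhhj yrzth sjrl slaf cvo qcxuj orea qzycf othnw mpdg
Hunk 5: at line 4 remove [cvo,qcxuj,orea] add [uhmd,zfjgi] -> 10 lines: bnt fhhj yrzth sjrl slaf uhmd zfjgi qzycf othnw mpdg
Final line 1: bnt

Answer: bnt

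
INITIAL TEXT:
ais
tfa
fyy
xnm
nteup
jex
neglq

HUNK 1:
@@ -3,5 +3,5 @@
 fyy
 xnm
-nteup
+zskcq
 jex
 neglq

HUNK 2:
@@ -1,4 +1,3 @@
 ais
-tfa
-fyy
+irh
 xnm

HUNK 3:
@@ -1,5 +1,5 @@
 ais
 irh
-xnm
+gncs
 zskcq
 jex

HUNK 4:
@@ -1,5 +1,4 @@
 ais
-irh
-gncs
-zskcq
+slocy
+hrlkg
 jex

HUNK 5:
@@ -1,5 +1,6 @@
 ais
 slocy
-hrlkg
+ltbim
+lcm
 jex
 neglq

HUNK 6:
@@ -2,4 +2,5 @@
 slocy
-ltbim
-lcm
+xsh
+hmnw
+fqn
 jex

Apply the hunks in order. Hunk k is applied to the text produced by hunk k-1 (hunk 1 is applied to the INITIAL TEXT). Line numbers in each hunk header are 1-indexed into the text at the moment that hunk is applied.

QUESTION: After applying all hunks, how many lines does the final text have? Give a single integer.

Hunk 1: at line 3 remove [nteup] add [zskcq] -> 7 lines: ais tfa fyy xnm zskcq jex neglq
Hunk 2: at line 1 remove [tfa,fyy] add [irh] -> 6 lines: ais irh xnm zskcq jex neglq
Hunk 3: at line 1 remove [xnm] add [gncs] -> 6 lines: ais irh gncs zskcq jex neglq
Hunk 4: at line 1 remove [irh,gncs,zskcq] add [slocy,hrlkg] -> 5 lines: ais slocy hrlkg jex neglq
Hunk 5: at line 1 remove [hrlkg] add [ltbim,lcm] -> 6 lines: ais slocy ltbim lcm jex neglq
Hunk 6: at line 2 remove [ltbim,lcm] add [xsh,hmnw,fqn] -> 7 lines: ais slocy xsh hmnw fqn jex neglq
Final line count: 7

Answer: 7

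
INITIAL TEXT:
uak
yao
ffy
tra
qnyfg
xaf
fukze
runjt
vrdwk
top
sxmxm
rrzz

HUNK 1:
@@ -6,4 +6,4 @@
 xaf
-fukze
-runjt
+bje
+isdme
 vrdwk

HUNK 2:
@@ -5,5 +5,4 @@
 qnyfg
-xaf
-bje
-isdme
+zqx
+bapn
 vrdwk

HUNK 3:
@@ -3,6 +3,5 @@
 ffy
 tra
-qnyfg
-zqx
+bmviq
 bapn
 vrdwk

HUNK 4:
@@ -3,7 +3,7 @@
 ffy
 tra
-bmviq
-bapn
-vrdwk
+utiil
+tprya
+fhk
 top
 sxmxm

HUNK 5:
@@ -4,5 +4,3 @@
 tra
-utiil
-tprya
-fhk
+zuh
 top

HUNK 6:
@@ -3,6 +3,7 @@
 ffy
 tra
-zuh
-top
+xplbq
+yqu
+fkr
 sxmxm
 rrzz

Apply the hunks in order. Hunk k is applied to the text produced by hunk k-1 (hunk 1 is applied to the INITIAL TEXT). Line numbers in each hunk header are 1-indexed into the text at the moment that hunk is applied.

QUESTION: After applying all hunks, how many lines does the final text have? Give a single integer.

Answer: 9

Derivation:
Hunk 1: at line 6 remove [fukze,runjt] add [bje,isdme] -> 12 lines: uak yao ffy tra qnyfg xaf bje isdme vrdwk top sxmxm rrzz
Hunk 2: at line 5 remove [xaf,bje,isdme] add [zqx,bapn] -> 11 lines: uak yao ffy tra qnyfg zqx bapn vrdwk top sxmxm rrzz
Hunk 3: at line 3 remove [qnyfg,zqx] add [bmviq] -> 10 lines: uak yao ffy tra bmviq bapn vrdwk top sxmxm rrzz
Hunk 4: at line 3 remove [bmviq,bapn,vrdwk] add [utiil,tprya,fhk] -> 10 lines: uak yao ffy tra utiil tprya fhk top sxmxm rrzz
Hunk 5: at line 4 remove [utiil,tprya,fhk] add [zuh] -> 8 lines: uak yao ffy tra zuh top sxmxm rrzz
Hunk 6: at line 3 remove [zuh,top] add [xplbq,yqu,fkr] -> 9 lines: uak yao ffy tra xplbq yqu fkr sxmxm rrzz
Final line count: 9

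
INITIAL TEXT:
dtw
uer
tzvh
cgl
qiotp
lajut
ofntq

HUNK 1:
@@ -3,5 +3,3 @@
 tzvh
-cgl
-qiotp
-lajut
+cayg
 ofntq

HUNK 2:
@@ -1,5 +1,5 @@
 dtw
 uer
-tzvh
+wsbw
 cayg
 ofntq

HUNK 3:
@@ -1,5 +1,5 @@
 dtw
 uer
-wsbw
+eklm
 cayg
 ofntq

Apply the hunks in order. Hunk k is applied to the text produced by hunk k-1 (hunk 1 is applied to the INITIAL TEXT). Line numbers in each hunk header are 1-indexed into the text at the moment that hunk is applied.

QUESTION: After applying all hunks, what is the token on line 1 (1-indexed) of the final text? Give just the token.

Hunk 1: at line 3 remove [cgl,qiotp,lajut] add [cayg] -> 5 lines: dtw uer tzvh cayg ofntq
Hunk 2: at line 1 remove [tzvh] add [wsbw] -> 5 lines: dtw uer wsbw cayg ofntq
Hunk 3: at line 1 remove [wsbw] add [eklm] -> 5 lines: dtw uer eklm cayg ofntq
Final line 1: dtw

Answer: dtw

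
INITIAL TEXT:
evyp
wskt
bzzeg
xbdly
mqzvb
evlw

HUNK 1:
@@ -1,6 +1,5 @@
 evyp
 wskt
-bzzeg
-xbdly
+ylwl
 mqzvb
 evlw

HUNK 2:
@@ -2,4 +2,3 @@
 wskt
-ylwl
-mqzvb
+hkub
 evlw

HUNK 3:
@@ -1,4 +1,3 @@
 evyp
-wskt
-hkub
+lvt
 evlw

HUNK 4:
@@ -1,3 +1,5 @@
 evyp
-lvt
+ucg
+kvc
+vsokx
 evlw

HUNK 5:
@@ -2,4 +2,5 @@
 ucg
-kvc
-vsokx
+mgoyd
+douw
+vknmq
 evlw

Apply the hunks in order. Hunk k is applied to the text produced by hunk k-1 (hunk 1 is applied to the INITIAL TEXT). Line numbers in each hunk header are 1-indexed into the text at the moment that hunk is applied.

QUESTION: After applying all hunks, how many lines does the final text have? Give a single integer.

Hunk 1: at line 1 remove [bzzeg,xbdly] add [ylwl] -> 5 lines: evyp wskt ylwl mqzvb evlw
Hunk 2: at line 2 remove [ylwl,mqzvb] add [hkub] -> 4 lines: evyp wskt hkub evlw
Hunk 3: at line 1 remove [wskt,hkub] add [lvt] -> 3 lines: evyp lvt evlw
Hunk 4: at line 1 remove [lvt] add [ucg,kvc,vsokx] -> 5 lines: evyp ucg kvc vsokx evlw
Hunk 5: at line 2 remove [kvc,vsokx] add [mgoyd,douw,vknmq] -> 6 lines: evyp ucg mgoyd douw vknmq evlw
Final line count: 6

Answer: 6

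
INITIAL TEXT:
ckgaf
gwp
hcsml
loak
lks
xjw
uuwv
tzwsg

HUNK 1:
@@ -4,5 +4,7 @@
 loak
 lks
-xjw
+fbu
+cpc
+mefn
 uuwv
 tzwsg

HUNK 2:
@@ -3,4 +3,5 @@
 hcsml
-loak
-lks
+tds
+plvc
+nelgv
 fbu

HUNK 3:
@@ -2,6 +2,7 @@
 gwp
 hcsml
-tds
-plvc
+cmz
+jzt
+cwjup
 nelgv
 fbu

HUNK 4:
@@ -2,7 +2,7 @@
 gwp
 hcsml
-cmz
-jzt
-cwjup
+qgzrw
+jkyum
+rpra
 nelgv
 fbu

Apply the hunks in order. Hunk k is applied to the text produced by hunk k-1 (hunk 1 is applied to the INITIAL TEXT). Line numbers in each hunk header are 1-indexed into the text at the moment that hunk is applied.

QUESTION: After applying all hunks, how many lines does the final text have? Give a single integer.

Hunk 1: at line 4 remove [xjw] add [fbu,cpc,mefn] -> 10 lines: ckgaf gwp hcsml loak lks fbu cpc mefn uuwv tzwsg
Hunk 2: at line 3 remove [loak,lks] add [tds,plvc,nelgv] -> 11 lines: ckgaf gwp hcsml tds plvc nelgv fbu cpc mefn uuwv tzwsg
Hunk 3: at line 2 remove [tds,plvc] add [cmz,jzt,cwjup] -> 12 lines: ckgaf gwp hcsml cmz jzt cwjup nelgv fbu cpc mefn uuwv tzwsg
Hunk 4: at line 2 remove [cmz,jzt,cwjup] add [qgzrw,jkyum,rpra] -> 12 lines: ckgaf gwp hcsml qgzrw jkyum rpra nelgv fbu cpc mefn uuwv tzwsg
Final line count: 12

Answer: 12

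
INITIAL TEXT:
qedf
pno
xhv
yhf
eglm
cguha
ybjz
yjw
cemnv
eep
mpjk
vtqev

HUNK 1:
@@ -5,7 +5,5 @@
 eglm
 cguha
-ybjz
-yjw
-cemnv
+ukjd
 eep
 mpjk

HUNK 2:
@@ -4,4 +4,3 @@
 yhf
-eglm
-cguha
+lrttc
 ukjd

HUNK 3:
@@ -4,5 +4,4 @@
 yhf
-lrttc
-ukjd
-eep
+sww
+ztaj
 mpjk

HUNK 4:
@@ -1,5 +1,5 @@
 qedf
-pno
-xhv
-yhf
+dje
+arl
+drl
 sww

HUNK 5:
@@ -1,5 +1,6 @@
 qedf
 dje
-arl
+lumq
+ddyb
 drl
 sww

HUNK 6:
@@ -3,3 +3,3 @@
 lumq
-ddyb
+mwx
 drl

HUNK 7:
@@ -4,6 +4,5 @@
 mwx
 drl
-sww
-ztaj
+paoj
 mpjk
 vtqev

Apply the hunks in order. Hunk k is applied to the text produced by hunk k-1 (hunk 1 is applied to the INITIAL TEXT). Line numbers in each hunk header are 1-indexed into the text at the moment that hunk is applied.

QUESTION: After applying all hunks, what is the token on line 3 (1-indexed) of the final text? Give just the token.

Hunk 1: at line 5 remove [ybjz,yjw,cemnv] add [ukjd] -> 10 lines: qedf pno xhv yhf eglm cguha ukjd eep mpjk vtqev
Hunk 2: at line 4 remove [eglm,cguha] add [lrttc] -> 9 lines: qedf pno xhv yhf lrttc ukjd eep mpjk vtqev
Hunk 3: at line 4 remove [lrttc,ukjd,eep] add [sww,ztaj] -> 8 lines: qedf pno xhv yhf sww ztaj mpjk vtqev
Hunk 4: at line 1 remove [pno,xhv,yhf] add [dje,arl,drl] -> 8 lines: qedf dje arl drl sww ztaj mpjk vtqev
Hunk 5: at line 1 remove [arl] add [lumq,ddyb] -> 9 lines: qedf dje lumq ddyb drl sww ztaj mpjk vtqev
Hunk 6: at line 3 remove [ddyb] add [mwx] -> 9 lines: qedf dje lumq mwx drl sww ztaj mpjk vtqev
Hunk 7: at line 4 remove [sww,ztaj] add [paoj] -> 8 lines: qedf dje lumq mwx drl paoj mpjk vtqev
Final line 3: lumq

Answer: lumq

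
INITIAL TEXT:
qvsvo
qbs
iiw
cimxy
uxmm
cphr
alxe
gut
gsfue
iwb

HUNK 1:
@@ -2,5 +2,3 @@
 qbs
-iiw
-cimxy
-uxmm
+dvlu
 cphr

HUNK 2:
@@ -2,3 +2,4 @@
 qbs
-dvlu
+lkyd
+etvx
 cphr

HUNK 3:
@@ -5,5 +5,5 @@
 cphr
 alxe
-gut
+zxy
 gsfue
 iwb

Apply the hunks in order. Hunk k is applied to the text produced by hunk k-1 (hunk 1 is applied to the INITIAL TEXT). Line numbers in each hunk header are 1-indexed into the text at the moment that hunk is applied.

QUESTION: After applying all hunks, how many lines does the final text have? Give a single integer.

Answer: 9

Derivation:
Hunk 1: at line 2 remove [iiw,cimxy,uxmm] add [dvlu] -> 8 lines: qvsvo qbs dvlu cphr alxe gut gsfue iwb
Hunk 2: at line 2 remove [dvlu] add [lkyd,etvx] -> 9 lines: qvsvo qbs lkyd etvx cphr alxe gut gsfue iwb
Hunk 3: at line 5 remove [gut] add [zxy] -> 9 lines: qvsvo qbs lkyd etvx cphr alxe zxy gsfue iwb
Final line count: 9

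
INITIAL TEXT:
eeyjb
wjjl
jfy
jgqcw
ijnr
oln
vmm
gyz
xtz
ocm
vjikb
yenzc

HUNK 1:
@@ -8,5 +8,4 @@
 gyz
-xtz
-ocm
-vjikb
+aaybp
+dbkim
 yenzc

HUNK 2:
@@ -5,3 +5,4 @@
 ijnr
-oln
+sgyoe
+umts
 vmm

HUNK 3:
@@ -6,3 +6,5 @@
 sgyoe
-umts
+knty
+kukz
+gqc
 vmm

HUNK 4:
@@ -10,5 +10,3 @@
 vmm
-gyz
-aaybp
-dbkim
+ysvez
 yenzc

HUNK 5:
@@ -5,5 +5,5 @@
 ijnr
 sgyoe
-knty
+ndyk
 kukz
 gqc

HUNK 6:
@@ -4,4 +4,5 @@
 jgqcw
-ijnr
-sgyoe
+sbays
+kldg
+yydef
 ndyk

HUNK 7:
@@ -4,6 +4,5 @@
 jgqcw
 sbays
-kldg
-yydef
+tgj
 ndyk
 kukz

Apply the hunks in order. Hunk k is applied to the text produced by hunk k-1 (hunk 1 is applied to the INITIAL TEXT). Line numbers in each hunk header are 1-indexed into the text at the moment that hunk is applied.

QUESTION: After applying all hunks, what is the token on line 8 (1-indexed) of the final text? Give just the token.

Hunk 1: at line 8 remove [xtz,ocm,vjikb] add [aaybp,dbkim] -> 11 lines: eeyjb wjjl jfy jgqcw ijnr oln vmm gyz aaybp dbkim yenzc
Hunk 2: at line 5 remove [oln] add [sgyoe,umts] -> 12 lines: eeyjb wjjl jfy jgqcw ijnr sgyoe umts vmm gyz aaybp dbkim yenzc
Hunk 3: at line 6 remove [umts] add [knty,kukz,gqc] -> 14 lines: eeyjb wjjl jfy jgqcw ijnr sgyoe knty kukz gqc vmm gyz aaybp dbkim yenzc
Hunk 4: at line 10 remove [gyz,aaybp,dbkim] add [ysvez] -> 12 lines: eeyjb wjjl jfy jgqcw ijnr sgyoe knty kukz gqc vmm ysvez yenzc
Hunk 5: at line 5 remove [knty] add [ndyk] -> 12 lines: eeyjb wjjl jfy jgqcw ijnr sgyoe ndyk kukz gqc vmm ysvez yenzc
Hunk 6: at line 4 remove [ijnr,sgyoe] add [sbays,kldg,yydef] -> 13 lines: eeyjb wjjl jfy jgqcw sbays kldg yydef ndyk kukz gqc vmm ysvez yenzc
Hunk 7: at line 4 remove [kldg,yydef] add [tgj] -> 12 lines: eeyjb wjjl jfy jgqcw sbays tgj ndyk kukz gqc vmm ysvez yenzc
Final line 8: kukz

Answer: kukz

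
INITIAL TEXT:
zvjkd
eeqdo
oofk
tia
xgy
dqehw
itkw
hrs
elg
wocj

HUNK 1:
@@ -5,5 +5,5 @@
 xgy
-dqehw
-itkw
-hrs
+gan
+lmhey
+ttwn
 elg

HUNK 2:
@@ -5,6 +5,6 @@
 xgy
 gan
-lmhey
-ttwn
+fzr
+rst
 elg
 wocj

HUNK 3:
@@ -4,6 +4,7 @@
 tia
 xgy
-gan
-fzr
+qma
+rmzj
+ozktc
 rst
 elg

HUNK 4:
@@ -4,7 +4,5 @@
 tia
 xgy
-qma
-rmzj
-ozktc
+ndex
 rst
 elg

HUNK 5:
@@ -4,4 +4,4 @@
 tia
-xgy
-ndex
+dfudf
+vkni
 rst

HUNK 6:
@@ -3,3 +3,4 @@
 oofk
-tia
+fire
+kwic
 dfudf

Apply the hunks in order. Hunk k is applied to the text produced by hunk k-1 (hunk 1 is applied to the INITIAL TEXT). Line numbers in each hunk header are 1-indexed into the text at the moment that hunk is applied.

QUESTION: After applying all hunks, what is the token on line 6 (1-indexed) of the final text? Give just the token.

Answer: dfudf

Derivation:
Hunk 1: at line 5 remove [dqehw,itkw,hrs] add [gan,lmhey,ttwn] -> 10 lines: zvjkd eeqdo oofk tia xgy gan lmhey ttwn elg wocj
Hunk 2: at line 5 remove [lmhey,ttwn] add [fzr,rst] -> 10 lines: zvjkd eeqdo oofk tia xgy gan fzr rst elg wocj
Hunk 3: at line 4 remove [gan,fzr] add [qma,rmzj,ozktc] -> 11 lines: zvjkd eeqdo oofk tia xgy qma rmzj ozktc rst elg wocj
Hunk 4: at line 4 remove [qma,rmzj,ozktc] add [ndex] -> 9 lines: zvjkd eeqdo oofk tia xgy ndex rst elg wocj
Hunk 5: at line 4 remove [xgy,ndex] add [dfudf,vkni] -> 9 lines: zvjkd eeqdo oofk tia dfudf vkni rst elg wocj
Hunk 6: at line 3 remove [tia] add [fire,kwic] -> 10 lines: zvjkd eeqdo oofk fire kwic dfudf vkni rst elg wocj
Final line 6: dfudf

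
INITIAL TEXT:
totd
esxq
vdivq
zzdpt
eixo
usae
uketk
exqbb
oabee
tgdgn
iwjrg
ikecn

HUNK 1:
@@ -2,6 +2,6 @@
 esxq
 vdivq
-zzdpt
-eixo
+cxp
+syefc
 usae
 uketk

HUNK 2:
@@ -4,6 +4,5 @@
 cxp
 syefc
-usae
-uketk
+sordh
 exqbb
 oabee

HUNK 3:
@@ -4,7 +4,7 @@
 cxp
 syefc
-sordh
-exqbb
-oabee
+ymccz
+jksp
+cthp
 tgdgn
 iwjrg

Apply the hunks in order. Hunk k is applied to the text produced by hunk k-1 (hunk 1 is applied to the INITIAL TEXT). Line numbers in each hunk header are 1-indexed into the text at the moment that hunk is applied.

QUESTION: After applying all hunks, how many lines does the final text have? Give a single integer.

Hunk 1: at line 2 remove [zzdpt,eixo] add [cxp,syefc] -> 12 lines: totd esxq vdivq cxp syefc usae uketk exqbb oabee tgdgn iwjrg ikecn
Hunk 2: at line 4 remove [usae,uketk] add [sordh] -> 11 lines: totd esxq vdivq cxp syefc sordh exqbb oabee tgdgn iwjrg ikecn
Hunk 3: at line 4 remove [sordh,exqbb,oabee] add [ymccz,jksp,cthp] -> 11 lines: totd esxq vdivq cxp syefc ymccz jksp cthp tgdgn iwjrg ikecn
Final line count: 11

Answer: 11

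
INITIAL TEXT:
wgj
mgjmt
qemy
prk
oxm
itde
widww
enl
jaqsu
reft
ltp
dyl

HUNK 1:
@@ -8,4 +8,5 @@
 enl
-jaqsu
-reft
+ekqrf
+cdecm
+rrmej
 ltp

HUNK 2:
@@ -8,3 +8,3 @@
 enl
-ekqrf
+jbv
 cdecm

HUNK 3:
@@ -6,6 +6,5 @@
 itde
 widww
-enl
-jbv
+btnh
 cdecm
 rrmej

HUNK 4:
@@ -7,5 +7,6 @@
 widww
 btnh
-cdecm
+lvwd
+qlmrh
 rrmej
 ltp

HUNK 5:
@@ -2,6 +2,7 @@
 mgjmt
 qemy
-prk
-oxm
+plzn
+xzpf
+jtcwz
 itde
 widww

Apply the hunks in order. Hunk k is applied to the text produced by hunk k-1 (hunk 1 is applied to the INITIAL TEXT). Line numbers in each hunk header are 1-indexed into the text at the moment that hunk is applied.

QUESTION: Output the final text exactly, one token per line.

Hunk 1: at line 8 remove [jaqsu,reft] add [ekqrf,cdecm,rrmej] -> 13 lines: wgj mgjmt qemy prk oxm itde widww enl ekqrf cdecm rrmej ltp dyl
Hunk 2: at line 8 remove [ekqrf] add [jbv] -> 13 lines: wgj mgjmt qemy prk oxm itde widww enl jbv cdecm rrmej ltp dyl
Hunk 3: at line 6 remove [enl,jbv] add [btnh] -> 12 lines: wgj mgjmt qemy prk oxm itde widww btnh cdecm rrmej ltp dyl
Hunk 4: at line 7 remove [cdecm] add [lvwd,qlmrh] -> 13 lines: wgj mgjmt qemy prk oxm itde widww btnh lvwd qlmrh rrmej ltp dyl
Hunk 5: at line 2 remove [prk,oxm] add [plzn,xzpf,jtcwz] -> 14 lines: wgj mgjmt qemy plzn xzpf jtcwz itde widww btnh lvwd qlmrh rrmej ltp dyl

Answer: wgj
mgjmt
qemy
plzn
xzpf
jtcwz
itde
widww
btnh
lvwd
qlmrh
rrmej
ltp
dyl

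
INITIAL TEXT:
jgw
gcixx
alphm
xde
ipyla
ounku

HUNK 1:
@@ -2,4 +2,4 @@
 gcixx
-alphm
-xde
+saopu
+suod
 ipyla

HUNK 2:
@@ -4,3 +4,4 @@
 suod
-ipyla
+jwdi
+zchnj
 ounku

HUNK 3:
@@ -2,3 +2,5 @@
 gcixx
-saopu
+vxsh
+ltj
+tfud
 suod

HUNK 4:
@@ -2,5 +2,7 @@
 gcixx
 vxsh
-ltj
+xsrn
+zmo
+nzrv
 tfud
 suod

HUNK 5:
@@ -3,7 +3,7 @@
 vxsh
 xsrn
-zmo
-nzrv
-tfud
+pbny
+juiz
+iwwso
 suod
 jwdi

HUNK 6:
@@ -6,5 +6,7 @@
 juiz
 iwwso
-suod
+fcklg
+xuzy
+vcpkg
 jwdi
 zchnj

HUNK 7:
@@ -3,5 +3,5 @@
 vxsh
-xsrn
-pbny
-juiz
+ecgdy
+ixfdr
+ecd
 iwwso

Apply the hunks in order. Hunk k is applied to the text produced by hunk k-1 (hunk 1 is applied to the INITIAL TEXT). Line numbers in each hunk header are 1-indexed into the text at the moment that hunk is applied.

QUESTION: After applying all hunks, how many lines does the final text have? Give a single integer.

Hunk 1: at line 2 remove [alphm,xde] add [saopu,suod] -> 6 lines: jgw gcixx saopu suod ipyla ounku
Hunk 2: at line 4 remove [ipyla] add [jwdi,zchnj] -> 7 lines: jgw gcixx saopu suod jwdi zchnj ounku
Hunk 3: at line 2 remove [saopu] add [vxsh,ltj,tfud] -> 9 lines: jgw gcixx vxsh ltj tfud suod jwdi zchnj ounku
Hunk 4: at line 2 remove [ltj] add [xsrn,zmo,nzrv] -> 11 lines: jgw gcixx vxsh xsrn zmo nzrv tfud suod jwdi zchnj ounku
Hunk 5: at line 3 remove [zmo,nzrv,tfud] add [pbny,juiz,iwwso] -> 11 lines: jgw gcixx vxsh xsrn pbny juiz iwwso suod jwdi zchnj ounku
Hunk 6: at line 6 remove [suod] add [fcklg,xuzy,vcpkg] -> 13 lines: jgw gcixx vxsh xsrn pbny juiz iwwso fcklg xuzy vcpkg jwdi zchnj ounku
Hunk 7: at line 3 remove [xsrn,pbny,juiz] add [ecgdy,ixfdr,ecd] -> 13 lines: jgw gcixx vxsh ecgdy ixfdr ecd iwwso fcklg xuzy vcpkg jwdi zchnj ounku
Final line count: 13

Answer: 13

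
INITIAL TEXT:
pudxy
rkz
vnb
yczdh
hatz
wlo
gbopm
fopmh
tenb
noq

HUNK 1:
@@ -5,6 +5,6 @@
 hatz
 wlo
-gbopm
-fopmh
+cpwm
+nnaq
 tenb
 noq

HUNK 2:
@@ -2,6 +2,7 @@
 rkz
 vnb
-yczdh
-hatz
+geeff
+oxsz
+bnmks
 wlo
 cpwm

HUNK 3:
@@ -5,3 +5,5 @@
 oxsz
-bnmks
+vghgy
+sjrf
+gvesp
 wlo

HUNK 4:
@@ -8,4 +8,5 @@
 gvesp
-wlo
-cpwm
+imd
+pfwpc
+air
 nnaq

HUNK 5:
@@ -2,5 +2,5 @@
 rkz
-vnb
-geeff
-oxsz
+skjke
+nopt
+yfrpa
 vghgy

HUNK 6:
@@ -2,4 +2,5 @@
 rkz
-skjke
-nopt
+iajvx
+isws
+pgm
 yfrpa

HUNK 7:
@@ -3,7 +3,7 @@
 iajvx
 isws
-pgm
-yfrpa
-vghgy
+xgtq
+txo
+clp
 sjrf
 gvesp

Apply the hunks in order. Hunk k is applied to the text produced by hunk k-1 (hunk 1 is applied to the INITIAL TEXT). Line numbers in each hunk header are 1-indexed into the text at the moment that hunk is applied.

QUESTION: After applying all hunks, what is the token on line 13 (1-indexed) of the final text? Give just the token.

Hunk 1: at line 5 remove [gbopm,fopmh] add [cpwm,nnaq] -> 10 lines: pudxy rkz vnb yczdh hatz wlo cpwm nnaq tenb noq
Hunk 2: at line 2 remove [yczdh,hatz] add [geeff,oxsz,bnmks] -> 11 lines: pudxy rkz vnb geeff oxsz bnmks wlo cpwm nnaq tenb noq
Hunk 3: at line 5 remove [bnmks] add [vghgy,sjrf,gvesp] -> 13 lines: pudxy rkz vnb geeff oxsz vghgy sjrf gvesp wlo cpwm nnaq tenb noq
Hunk 4: at line 8 remove [wlo,cpwm] add [imd,pfwpc,air] -> 14 lines: pudxy rkz vnb geeff oxsz vghgy sjrf gvesp imd pfwpc air nnaq tenb noq
Hunk 5: at line 2 remove [vnb,geeff,oxsz] add [skjke,nopt,yfrpa] -> 14 lines: pudxy rkz skjke nopt yfrpa vghgy sjrf gvesp imd pfwpc air nnaq tenb noq
Hunk 6: at line 2 remove [skjke,nopt] add [iajvx,isws,pgm] -> 15 lines: pudxy rkz iajvx isws pgm yfrpa vghgy sjrf gvesp imd pfwpc air nnaq tenb noq
Hunk 7: at line 3 remove [pgm,yfrpa,vghgy] add [xgtq,txo,clp] -> 15 lines: pudxy rkz iajvx isws xgtq txo clp sjrf gvesp imd pfwpc air nnaq tenb noq
Final line 13: nnaq

Answer: nnaq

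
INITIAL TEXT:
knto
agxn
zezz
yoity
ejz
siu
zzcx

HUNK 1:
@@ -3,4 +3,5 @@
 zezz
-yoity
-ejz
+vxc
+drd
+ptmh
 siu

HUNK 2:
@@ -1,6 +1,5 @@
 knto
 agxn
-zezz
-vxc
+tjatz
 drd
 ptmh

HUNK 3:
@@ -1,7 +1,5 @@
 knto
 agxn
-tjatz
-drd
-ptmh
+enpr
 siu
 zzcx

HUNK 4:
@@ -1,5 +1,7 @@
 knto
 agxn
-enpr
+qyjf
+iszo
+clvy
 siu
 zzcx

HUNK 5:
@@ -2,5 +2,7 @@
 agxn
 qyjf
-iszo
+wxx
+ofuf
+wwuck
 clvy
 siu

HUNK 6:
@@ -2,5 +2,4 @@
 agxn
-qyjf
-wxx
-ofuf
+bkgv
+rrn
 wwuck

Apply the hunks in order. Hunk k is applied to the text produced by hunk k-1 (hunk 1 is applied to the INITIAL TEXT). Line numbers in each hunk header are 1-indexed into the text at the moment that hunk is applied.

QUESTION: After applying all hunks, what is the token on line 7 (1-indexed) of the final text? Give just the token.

Hunk 1: at line 3 remove [yoity,ejz] add [vxc,drd,ptmh] -> 8 lines: knto agxn zezz vxc drd ptmh siu zzcx
Hunk 2: at line 1 remove [zezz,vxc] add [tjatz] -> 7 lines: knto agxn tjatz drd ptmh siu zzcx
Hunk 3: at line 1 remove [tjatz,drd,ptmh] add [enpr] -> 5 lines: knto agxn enpr siu zzcx
Hunk 4: at line 1 remove [enpr] add [qyjf,iszo,clvy] -> 7 lines: knto agxn qyjf iszo clvy siu zzcx
Hunk 5: at line 2 remove [iszo] add [wxx,ofuf,wwuck] -> 9 lines: knto agxn qyjf wxx ofuf wwuck clvy siu zzcx
Hunk 6: at line 2 remove [qyjf,wxx,ofuf] add [bkgv,rrn] -> 8 lines: knto agxn bkgv rrn wwuck clvy siu zzcx
Final line 7: siu

Answer: siu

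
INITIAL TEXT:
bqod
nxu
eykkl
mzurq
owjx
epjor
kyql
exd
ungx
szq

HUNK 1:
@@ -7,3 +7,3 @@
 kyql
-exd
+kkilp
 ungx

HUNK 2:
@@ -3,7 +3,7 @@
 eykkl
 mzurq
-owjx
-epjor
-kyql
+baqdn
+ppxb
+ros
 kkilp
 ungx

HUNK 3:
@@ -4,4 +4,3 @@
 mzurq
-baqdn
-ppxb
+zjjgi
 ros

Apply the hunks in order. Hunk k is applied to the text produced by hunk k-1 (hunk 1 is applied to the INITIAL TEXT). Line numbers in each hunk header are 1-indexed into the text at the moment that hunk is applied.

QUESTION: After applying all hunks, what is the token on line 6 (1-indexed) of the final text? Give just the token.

Hunk 1: at line 7 remove [exd] add [kkilp] -> 10 lines: bqod nxu eykkl mzurq owjx epjor kyql kkilp ungx szq
Hunk 2: at line 3 remove [owjx,epjor,kyql] add [baqdn,ppxb,ros] -> 10 lines: bqod nxu eykkl mzurq baqdn ppxb ros kkilp ungx szq
Hunk 3: at line 4 remove [baqdn,ppxb] add [zjjgi] -> 9 lines: bqod nxu eykkl mzurq zjjgi ros kkilp ungx szq
Final line 6: ros

Answer: ros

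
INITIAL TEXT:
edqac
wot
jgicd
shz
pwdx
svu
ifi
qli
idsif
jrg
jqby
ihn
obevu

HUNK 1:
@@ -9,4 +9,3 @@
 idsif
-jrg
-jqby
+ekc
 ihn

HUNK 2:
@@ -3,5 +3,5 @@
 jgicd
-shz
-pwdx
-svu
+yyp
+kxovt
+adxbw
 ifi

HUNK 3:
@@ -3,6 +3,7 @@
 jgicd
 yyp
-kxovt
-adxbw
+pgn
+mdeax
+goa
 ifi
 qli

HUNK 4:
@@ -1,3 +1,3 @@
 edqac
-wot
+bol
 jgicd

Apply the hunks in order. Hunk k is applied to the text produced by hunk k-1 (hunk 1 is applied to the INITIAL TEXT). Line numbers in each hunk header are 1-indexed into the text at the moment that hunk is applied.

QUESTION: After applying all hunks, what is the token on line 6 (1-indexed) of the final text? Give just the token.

Answer: mdeax

Derivation:
Hunk 1: at line 9 remove [jrg,jqby] add [ekc] -> 12 lines: edqac wot jgicd shz pwdx svu ifi qli idsif ekc ihn obevu
Hunk 2: at line 3 remove [shz,pwdx,svu] add [yyp,kxovt,adxbw] -> 12 lines: edqac wot jgicd yyp kxovt adxbw ifi qli idsif ekc ihn obevu
Hunk 3: at line 3 remove [kxovt,adxbw] add [pgn,mdeax,goa] -> 13 lines: edqac wot jgicd yyp pgn mdeax goa ifi qli idsif ekc ihn obevu
Hunk 4: at line 1 remove [wot] add [bol] -> 13 lines: edqac bol jgicd yyp pgn mdeax goa ifi qli idsif ekc ihn obevu
Final line 6: mdeax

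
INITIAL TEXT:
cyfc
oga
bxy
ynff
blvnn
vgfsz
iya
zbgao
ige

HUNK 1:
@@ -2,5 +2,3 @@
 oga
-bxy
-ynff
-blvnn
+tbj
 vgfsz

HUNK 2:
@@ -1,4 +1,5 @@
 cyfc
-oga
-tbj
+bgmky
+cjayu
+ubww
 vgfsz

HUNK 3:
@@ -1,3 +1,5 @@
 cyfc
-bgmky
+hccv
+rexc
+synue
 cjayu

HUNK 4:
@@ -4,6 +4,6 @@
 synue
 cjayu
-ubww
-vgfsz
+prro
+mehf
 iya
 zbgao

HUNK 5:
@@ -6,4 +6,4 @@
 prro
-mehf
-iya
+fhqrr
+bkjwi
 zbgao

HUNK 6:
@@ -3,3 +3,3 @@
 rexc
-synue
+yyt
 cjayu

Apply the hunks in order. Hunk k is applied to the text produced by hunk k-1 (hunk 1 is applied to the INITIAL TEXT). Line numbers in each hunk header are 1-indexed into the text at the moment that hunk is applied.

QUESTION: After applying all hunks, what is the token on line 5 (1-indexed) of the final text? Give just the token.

Answer: cjayu

Derivation:
Hunk 1: at line 2 remove [bxy,ynff,blvnn] add [tbj] -> 7 lines: cyfc oga tbj vgfsz iya zbgao ige
Hunk 2: at line 1 remove [oga,tbj] add [bgmky,cjayu,ubww] -> 8 lines: cyfc bgmky cjayu ubww vgfsz iya zbgao ige
Hunk 3: at line 1 remove [bgmky] add [hccv,rexc,synue] -> 10 lines: cyfc hccv rexc synue cjayu ubww vgfsz iya zbgao ige
Hunk 4: at line 4 remove [ubww,vgfsz] add [prro,mehf] -> 10 lines: cyfc hccv rexc synue cjayu prro mehf iya zbgao ige
Hunk 5: at line 6 remove [mehf,iya] add [fhqrr,bkjwi] -> 10 lines: cyfc hccv rexc synue cjayu prro fhqrr bkjwi zbgao ige
Hunk 6: at line 3 remove [synue] add [yyt] -> 10 lines: cyfc hccv rexc yyt cjayu prro fhqrr bkjwi zbgao ige
Final line 5: cjayu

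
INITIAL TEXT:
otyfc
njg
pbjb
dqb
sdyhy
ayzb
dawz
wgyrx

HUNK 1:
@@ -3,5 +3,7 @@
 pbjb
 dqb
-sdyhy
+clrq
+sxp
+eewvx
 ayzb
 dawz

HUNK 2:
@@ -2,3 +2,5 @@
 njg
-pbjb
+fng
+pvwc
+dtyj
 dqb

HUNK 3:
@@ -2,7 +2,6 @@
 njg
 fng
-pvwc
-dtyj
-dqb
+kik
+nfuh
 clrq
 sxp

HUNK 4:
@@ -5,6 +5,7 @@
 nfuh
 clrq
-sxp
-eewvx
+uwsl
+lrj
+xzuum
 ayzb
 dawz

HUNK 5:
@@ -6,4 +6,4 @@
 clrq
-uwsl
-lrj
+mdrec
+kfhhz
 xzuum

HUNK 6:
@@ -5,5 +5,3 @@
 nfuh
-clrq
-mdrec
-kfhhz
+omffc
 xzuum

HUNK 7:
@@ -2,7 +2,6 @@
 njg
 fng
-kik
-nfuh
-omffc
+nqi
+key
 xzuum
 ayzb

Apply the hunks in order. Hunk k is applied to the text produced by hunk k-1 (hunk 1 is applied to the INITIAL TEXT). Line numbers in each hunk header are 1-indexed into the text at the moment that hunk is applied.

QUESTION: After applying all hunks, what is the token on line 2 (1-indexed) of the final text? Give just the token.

Hunk 1: at line 3 remove [sdyhy] add [clrq,sxp,eewvx] -> 10 lines: otyfc njg pbjb dqb clrq sxp eewvx ayzb dawz wgyrx
Hunk 2: at line 2 remove [pbjb] add [fng,pvwc,dtyj] -> 12 lines: otyfc njg fng pvwc dtyj dqb clrq sxp eewvx ayzb dawz wgyrx
Hunk 3: at line 2 remove [pvwc,dtyj,dqb] add [kik,nfuh] -> 11 lines: otyfc njg fng kik nfuh clrq sxp eewvx ayzb dawz wgyrx
Hunk 4: at line 5 remove [sxp,eewvx] add [uwsl,lrj,xzuum] -> 12 lines: otyfc njg fng kik nfuh clrq uwsl lrj xzuum ayzb dawz wgyrx
Hunk 5: at line 6 remove [uwsl,lrj] add [mdrec,kfhhz] -> 12 lines: otyfc njg fng kik nfuh clrq mdrec kfhhz xzuum ayzb dawz wgyrx
Hunk 6: at line 5 remove [clrq,mdrec,kfhhz] add [omffc] -> 10 lines: otyfc njg fng kik nfuh omffc xzuum ayzb dawz wgyrx
Hunk 7: at line 2 remove [kik,nfuh,omffc] add [nqi,key] -> 9 lines: otyfc njg fng nqi key xzuum ayzb dawz wgyrx
Final line 2: njg

Answer: njg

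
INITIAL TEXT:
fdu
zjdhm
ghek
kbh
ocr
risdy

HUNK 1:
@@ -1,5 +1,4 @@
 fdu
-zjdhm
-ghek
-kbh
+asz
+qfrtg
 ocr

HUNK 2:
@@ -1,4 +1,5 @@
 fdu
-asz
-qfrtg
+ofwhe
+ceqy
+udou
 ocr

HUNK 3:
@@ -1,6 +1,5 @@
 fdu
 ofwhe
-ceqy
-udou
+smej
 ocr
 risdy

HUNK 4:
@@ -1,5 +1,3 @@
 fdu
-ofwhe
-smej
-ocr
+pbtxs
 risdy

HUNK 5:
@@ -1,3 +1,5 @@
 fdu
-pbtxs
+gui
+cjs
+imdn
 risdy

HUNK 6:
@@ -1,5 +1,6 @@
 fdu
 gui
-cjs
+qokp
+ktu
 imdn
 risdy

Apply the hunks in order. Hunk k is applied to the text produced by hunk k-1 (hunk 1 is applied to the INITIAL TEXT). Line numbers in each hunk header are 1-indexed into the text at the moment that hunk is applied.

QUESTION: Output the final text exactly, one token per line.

Answer: fdu
gui
qokp
ktu
imdn
risdy

Derivation:
Hunk 1: at line 1 remove [zjdhm,ghek,kbh] add [asz,qfrtg] -> 5 lines: fdu asz qfrtg ocr risdy
Hunk 2: at line 1 remove [asz,qfrtg] add [ofwhe,ceqy,udou] -> 6 lines: fdu ofwhe ceqy udou ocr risdy
Hunk 3: at line 1 remove [ceqy,udou] add [smej] -> 5 lines: fdu ofwhe smej ocr risdy
Hunk 4: at line 1 remove [ofwhe,smej,ocr] add [pbtxs] -> 3 lines: fdu pbtxs risdy
Hunk 5: at line 1 remove [pbtxs] add [gui,cjs,imdn] -> 5 lines: fdu gui cjs imdn risdy
Hunk 6: at line 1 remove [cjs] add [qokp,ktu] -> 6 lines: fdu gui qokp ktu imdn risdy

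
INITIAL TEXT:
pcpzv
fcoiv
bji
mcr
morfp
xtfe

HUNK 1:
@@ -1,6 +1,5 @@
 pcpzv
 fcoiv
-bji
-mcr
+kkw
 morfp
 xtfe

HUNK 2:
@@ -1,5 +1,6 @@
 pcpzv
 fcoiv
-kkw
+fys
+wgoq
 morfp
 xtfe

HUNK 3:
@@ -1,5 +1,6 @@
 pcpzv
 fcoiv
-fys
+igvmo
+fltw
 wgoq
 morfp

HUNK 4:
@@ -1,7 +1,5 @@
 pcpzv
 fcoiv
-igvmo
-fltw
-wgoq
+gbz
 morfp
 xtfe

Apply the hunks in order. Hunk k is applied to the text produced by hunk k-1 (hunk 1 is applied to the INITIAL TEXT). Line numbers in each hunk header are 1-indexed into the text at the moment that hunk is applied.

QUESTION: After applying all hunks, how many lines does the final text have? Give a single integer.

Hunk 1: at line 1 remove [bji,mcr] add [kkw] -> 5 lines: pcpzv fcoiv kkw morfp xtfe
Hunk 2: at line 1 remove [kkw] add [fys,wgoq] -> 6 lines: pcpzv fcoiv fys wgoq morfp xtfe
Hunk 3: at line 1 remove [fys] add [igvmo,fltw] -> 7 lines: pcpzv fcoiv igvmo fltw wgoq morfp xtfe
Hunk 4: at line 1 remove [igvmo,fltw,wgoq] add [gbz] -> 5 lines: pcpzv fcoiv gbz morfp xtfe
Final line count: 5

Answer: 5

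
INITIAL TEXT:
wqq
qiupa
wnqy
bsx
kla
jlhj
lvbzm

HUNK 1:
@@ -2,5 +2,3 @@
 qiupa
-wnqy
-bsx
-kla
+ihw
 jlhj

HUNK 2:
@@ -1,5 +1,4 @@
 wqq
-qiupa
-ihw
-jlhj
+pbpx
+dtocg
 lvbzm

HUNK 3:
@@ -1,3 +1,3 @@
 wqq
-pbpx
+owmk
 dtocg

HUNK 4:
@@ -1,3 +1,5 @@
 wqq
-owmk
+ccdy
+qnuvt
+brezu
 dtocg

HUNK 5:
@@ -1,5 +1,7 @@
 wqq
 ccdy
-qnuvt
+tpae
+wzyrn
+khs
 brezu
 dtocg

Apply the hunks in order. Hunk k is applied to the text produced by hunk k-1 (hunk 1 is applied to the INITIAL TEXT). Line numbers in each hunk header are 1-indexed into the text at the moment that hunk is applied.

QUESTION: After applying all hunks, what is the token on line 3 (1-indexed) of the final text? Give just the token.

Answer: tpae

Derivation:
Hunk 1: at line 2 remove [wnqy,bsx,kla] add [ihw] -> 5 lines: wqq qiupa ihw jlhj lvbzm
Hunk 2: at line 1 remove [qiupa,ihw,jlhj] add [pbpx,dtocg] -> 4 lines: wqq pbpx dtocg lvbzm
Hunk 3: at line 1 remove [pbpx] add [owmk] -> 4 lines: wqq owmk dtocg lvbzm
Hunk 4: at line 1 remove [owmk] add [ccdy,qnuvt,brezu] -> 6 lines: wqq ccdy qnuvt brezu dtocg lvbzm
Hunk 5: at line 1 remove [qnuvt] add [tpae,wzyrn,khs] -> 8 lines: wqq ccdy tpae wzyrn khs brezu dtocg lvbzm
Final line 3: tpae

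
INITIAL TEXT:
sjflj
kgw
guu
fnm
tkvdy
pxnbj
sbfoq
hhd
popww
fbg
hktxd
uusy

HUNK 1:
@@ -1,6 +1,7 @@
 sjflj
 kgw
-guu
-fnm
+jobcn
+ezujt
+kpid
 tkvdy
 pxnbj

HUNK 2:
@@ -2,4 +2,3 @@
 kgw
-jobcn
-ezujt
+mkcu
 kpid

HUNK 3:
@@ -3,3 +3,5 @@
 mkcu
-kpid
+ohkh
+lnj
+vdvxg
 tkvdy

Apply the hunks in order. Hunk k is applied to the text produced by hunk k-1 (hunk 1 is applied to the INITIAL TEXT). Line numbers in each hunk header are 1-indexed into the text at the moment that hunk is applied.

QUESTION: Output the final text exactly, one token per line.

Answer: sjflj
kgw
mkcu
ohkh
lnj
vdvxg
tkvdy
pxnbj
sbfoq
hhd
popww
fbg
hktxd
uusy

Derivation:
Hunk 1: at line 1 remove [guu,fnm] add [jobcn,ezujt,kpid] -> 13 lines: sjflj kgw jobcn ezujt kpid tkvdy pxnbj sbfoq hhd popww fbg hktxd uusy
Hunk 2: at line 2 remove [jobcn,ezujt] add [mkcu] -> 12 lines: sjflj kgw mkcu kpid tkvdy pxnbj sbfoq hhd popww fbg hktxd uusy
Hunk 3: at line 3 remove [kpid] add [ohkh,lnj,vdvxg] -> 14 lines: sjflj kgw mkcu ohkh lnj vdvxg tkvdy pxnbj sbfoq hhd popww fbg hktxd uusy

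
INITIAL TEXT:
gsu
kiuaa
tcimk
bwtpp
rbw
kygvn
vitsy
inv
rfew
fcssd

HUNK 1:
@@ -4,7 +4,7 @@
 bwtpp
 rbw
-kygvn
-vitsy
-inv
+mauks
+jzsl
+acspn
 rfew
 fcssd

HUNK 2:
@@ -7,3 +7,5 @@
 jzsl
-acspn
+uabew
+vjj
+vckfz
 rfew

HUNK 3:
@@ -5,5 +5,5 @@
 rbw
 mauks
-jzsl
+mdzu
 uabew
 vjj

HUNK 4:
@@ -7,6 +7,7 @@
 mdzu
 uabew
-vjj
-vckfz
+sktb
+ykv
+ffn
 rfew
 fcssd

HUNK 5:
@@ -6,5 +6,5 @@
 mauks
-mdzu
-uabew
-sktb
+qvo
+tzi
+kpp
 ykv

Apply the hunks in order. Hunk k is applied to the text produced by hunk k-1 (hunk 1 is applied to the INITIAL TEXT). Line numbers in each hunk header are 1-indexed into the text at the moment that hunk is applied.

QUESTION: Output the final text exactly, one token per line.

Hunk 1: at line 4 remove [kygvn,vitsy,inv] add [mauks,jzsl,acspn] -> 10 lines: gsu kiuaa tcimk bwtpp rbw mauks jzsl acspn rfew fcssd
Hunk 2: at line 7 remove [acspn] add [uabew,vjj,vckfz] -> 12 lines: gsu kiuaa tcimk bwtpp rbw mauks jzsl uabew vjj vckfz rfew fcssd
Hunk 3: at line 5 remove [jzsl] add [mdzu] -> 12 lines: gsu kiuaa tcimk bwtpp rbw mauks mdzu uabew vjj vckfz rfew fcssd
Hunk 4: at line 7 remove [vjj,vckfz] add [sktb,ykv,ffn] -> 13 lines: gsu kiuaa tcimk bwtpp rbw mauks mdzu uabew sktb ykv ffn rfew fcssd
Hunk 5: at line 6 remove [mdzu,uabew,sktb] add [qvo,tzi,kpp] -> 13 lines: gsu kiuaa tcimk bwtpp rbw mauks qvo tzi kpp ykv ffn rfew fcssd

Answer: gsu
kiuaa
tcimk
bwtpp
rbw
mauks
qvo
tzi
kpp
ykv
ffn
rfew
fcssd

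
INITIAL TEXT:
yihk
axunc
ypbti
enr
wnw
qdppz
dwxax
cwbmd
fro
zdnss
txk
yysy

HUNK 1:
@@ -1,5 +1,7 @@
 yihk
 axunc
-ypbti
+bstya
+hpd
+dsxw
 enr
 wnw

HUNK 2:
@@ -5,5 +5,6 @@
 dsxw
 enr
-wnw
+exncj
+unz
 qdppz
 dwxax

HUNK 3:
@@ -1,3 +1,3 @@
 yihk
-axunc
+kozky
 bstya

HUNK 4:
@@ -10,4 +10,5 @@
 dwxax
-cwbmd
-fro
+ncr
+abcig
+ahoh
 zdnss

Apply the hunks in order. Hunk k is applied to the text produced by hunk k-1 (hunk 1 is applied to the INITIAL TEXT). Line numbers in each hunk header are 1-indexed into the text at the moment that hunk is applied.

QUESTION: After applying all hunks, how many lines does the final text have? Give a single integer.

Answer: 16

Derivation:
Hunk 1: at line 1 remove [ypbti] add [bstya,hpd,dsxw] -> 14 lines: yihk axunc bstya hpd dsxw enr wnw qdppz dwxax cwbmd fro zdnss txk yysy
Hunk 2: at line 5 remove [wnw] add [exncj,unz] -> 15 lines: yihk axunc bstya hpd dsxw enr exncj unz qdppz dwxax cwbmd fro zdnss txk yysy
Hunk 3: at line 1 remove [axunc] add [kozky] -> 15 lines: yihk kozky bstya hpd dsxw enr exncj unz qdppz dwxax cwbmd fro zdnss txk yysy
Hunk 4: at line 10 remove [cwbmd,fro] add [ncr,abcig,ahoh] -> 16 lines: yihk kozky bstya hpd dsxw enr exncj unz qdppz dwxax ncr abcig ahoh zdnss txk yysy
Final line count: 16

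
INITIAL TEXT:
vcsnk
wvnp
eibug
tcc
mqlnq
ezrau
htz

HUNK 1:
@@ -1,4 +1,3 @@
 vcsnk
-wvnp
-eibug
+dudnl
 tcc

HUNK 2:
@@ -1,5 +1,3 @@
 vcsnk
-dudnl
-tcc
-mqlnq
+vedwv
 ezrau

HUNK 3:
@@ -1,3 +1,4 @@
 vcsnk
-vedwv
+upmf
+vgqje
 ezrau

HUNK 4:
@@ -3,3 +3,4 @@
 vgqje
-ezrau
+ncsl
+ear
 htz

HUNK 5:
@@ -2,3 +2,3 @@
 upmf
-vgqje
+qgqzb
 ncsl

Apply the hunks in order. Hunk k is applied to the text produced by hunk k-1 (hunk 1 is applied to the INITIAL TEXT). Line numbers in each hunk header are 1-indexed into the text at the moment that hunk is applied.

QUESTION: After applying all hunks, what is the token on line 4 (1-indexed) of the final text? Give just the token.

Answer: ncsl

Derivation:
Hunk 1: at line 1 remove [wvnp,eibug] add [dudnl] -> 6 lines: vcsnk dudnl tcc mqlnq ezrau htz
Hunk 2: at line 1 remove [dudnl,tcc,mqlnq] add [vedwv] -> 4 lines: vcsnk vedwv ezrau htz
Hunk 3: at line 1 remove [vedwv] add [upmf,vgqje] -> 5 lines: vcsnk upmf vgqje ezrau htz
Hunk 4: at line 3 remove [ezrau] add [ncsl,ear] -> 6 lines: vcsnk upmf vgqje ncsl ear htz
Hunk 5: at line 2 remove [vgqje] add [qgqzb] -> 6 lines: vcsnk upmf qgqzb ncsl ear htz
Final line 4: ncsl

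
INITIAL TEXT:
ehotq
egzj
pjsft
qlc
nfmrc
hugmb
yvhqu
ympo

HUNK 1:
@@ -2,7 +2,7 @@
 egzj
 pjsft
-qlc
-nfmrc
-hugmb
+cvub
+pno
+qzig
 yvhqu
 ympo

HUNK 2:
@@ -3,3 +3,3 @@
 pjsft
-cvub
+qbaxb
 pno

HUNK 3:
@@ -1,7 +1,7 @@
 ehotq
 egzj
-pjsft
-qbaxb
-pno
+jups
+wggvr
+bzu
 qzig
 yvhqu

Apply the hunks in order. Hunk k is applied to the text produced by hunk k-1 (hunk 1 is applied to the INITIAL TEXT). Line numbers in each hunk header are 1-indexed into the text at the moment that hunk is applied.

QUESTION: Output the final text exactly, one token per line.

Hunk 1: at line 2 remove [qlc,nfmrc,hugmb] add [cvub,pno,qzig] -> 8 lines: ehotq egzj pjsft cvub pno qzig yvhqu ympo
Hunk 2: at line 3 remove [cvub] add [qbaxb] -> 8 lines: ehotq egzj pjsft qbaxb pno qzig yvhqu ympo
Hunk 3: at line 1 remove [pjsft,qbaxb,pno] add [jups,wggvr,bzu] -> 8 lines: ehotq egzj jups wggvr bzu qzig yvhqu ympo

Answer: ehotq
egzj
jups
wggvr
bzu
qzig
yvhqu
ympo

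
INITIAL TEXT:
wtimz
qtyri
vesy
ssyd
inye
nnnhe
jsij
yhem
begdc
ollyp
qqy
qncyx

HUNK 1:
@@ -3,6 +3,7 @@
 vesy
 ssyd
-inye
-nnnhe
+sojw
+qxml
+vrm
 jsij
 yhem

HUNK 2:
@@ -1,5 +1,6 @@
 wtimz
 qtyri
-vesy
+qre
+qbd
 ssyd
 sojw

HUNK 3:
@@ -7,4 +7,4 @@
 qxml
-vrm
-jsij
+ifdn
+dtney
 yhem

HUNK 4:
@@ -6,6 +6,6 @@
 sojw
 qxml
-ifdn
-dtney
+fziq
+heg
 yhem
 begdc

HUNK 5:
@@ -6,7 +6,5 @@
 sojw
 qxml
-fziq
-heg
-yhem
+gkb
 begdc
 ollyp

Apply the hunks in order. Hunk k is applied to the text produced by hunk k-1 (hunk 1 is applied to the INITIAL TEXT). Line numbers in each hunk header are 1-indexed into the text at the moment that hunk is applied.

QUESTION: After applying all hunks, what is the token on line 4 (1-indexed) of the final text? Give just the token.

Answer: qbd

Derivation:
Hunk 1: at line 3 remove [inye,nnnhe] add [sojw,qxml,vrm] -> 13 lines: wtimz qtyri vesy ssyd sojw qxml vrm jsij yhem begdc ollyp qqy qncyx
Hunk 2: at line 1 remove [vesy] add [qre,qbd] -> 14 lines: wtimz qtyri qre qbd ssyd sojw qxml vrm jsij yhem begdc ollyp qqy qncyx
Hunk 3: at line 7 remove [vrm,jsij] add [ifdn,dtney] -> 14 lines: wtimz qtyri qre qbd ssyd sojw qxml ifdn dtney yhem begdc ollyp qqy qncyx
Hunk 4: at line 6 remove [ifdn,dtney] add [fziq,heg] -> 14 lines: wtimz qtyri qre qbd ssyd sojw qxml fziq heg yhem begdc ollyp qqy qncyx
Hunk 5: at line 6 remove [fziq,heg,yhem] add [gkb] -> 12 lines: wtimz qtyri qre qbd ssyd sojw qxml gkb begdc ollyp qqy qncyx
Final line 4: qbd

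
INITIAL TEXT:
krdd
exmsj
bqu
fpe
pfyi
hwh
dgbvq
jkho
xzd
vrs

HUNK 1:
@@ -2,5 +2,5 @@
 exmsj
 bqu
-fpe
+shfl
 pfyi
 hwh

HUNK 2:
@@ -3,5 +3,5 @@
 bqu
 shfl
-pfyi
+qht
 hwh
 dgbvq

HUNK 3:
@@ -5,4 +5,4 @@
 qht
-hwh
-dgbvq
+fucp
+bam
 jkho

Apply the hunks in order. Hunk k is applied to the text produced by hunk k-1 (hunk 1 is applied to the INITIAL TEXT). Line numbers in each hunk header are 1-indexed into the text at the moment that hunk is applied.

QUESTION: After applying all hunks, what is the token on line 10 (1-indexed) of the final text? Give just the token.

Hunk 1: at line 2 remove [fpe] add [shfl] -> 10 lines: krdd exmsj bqu shfl pfyi hwh dgbvq jkho xzd vrs
Hunk 2: at line 3 remove [pfyi] add [qht] -> 10 lines: krdd exmsj bqu shfl qht hwh dgbvq jkho xzd vrs
Hunk 3: at line 5 remove [hwh,dgbvq] add [fucp,bam] -> 10 lines: krdd exmsj bqu shfl qht fucp bam jkho xzd vrs
Final line 10: vrs

Answer: vrs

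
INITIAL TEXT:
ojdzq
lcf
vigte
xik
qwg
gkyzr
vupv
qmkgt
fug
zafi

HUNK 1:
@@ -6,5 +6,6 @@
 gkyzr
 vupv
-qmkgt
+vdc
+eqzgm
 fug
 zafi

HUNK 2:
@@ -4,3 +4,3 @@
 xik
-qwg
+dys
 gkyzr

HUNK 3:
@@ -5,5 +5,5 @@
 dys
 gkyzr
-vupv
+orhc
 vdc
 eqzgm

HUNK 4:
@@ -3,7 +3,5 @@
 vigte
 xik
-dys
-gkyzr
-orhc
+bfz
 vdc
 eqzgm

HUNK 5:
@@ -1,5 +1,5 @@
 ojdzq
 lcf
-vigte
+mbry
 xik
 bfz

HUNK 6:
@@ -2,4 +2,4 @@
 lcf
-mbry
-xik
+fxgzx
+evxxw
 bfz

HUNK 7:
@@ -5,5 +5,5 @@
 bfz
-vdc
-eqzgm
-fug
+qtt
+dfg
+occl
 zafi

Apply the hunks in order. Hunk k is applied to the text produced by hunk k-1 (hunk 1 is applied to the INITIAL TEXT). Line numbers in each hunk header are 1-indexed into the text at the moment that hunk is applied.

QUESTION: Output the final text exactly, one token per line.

Hunk 1: at line 6 remove [qmkgt] add [vdc,eqzgm] -> 11 lines: ojdzq lcf vigte xik qwg gkyzr vupv vdc eqzgm fug zafi
Hunk 2: at line 4 remove [qwg] add [dys] -> 11 lines: ojdzq lcf vigte xik dys gkyzr vupv vdc eqzgm fug zafi
Hunk 3: at line 5 remove [vupv] add [orhc] -> 11 lines: ojdzq lcf vigte xik dys gkyzr orhc vdc eqzgm fug zafi
Hunk 4: at line 3 remove [dys,gkyzr,orhc] add [bfz] -> 9 lines: ojdzq lcf vigte xik bfz vdc eqzgm fug zafi
Hunk 5: at line 1 remove [vigte] add [mbry] -> 9 lines: ojdzq lcf mbry xik bfz vdc eqzgm fug zafi
Hunk 6: at line 2 remove [mbry,xik] add [fxgzx,evxxw] -> 9 lines: ojdzq lcf fxgzx evxxw bfz vdc eqzgm fug zafi
Hunk 7: at line 5 remove [vdc,eqzgm,fug] add [qtt,dfg,occl] -> 9 lines: ojdzq lcf fxgzx evxxw bfz qtt dfg occl zafi

Answer: ojdzq
lcf
fxgzx
evxxw
bfz
qtt
dfg
occl
zafi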